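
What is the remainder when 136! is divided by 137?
By Wilson's theorem, (136)! ≡ -1 ≡ 136 (mod 137)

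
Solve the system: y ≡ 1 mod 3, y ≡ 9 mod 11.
M = 3 × 11 = 33. M₁ = 11, y₁ ≡ 2 mod 3. M₂ = 3, y₂ ≡ 4 mod 11. y = 1×11×2 + 9×3×4 ≡ 31 mod 33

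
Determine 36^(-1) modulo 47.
Since 47 is prime, by Fermat 36^(-1) ≡ 36^{45} ≡ 17 mod 47. Verify: 36 × 17 = 612 ≡ 1 mod 47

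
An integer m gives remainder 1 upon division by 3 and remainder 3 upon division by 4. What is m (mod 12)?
M = 3 × 4 = 12. M₁ = 4, y₁ ≡ 1 (mod 3). M₂ = 3, y₂ ≡ 3 (mod 4). m = 1×4×1 + 3×3×3 ≡ 7 (mod 12)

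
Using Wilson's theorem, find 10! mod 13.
(12)! = (10)! × (11) × (12) ≡ -1 mod 13. So (10)! ≡ -1 × [(12)(11)]^(-1) ≡ 6 mod 13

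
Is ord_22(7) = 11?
Powers of 7 mod 22: 7^1≡7, 7^2≡5, 7^3≡13, 7^4≡3, 7^5≡21, 7^6≡15, 7^7≡17, 7^8≡9, 7^9≡19, 7^10≡1. Already 7^10≡1, so the order is 10 < 11. No, the actual order is 10.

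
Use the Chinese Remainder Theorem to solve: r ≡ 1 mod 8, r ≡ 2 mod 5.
M = 8 × 5 = 40. M₁ = 5, y₁ ≡ 5 mod 8. M₂ = 8, y₂ ≡ 2 mod 5. r = 1×5×5 + 2×8×2 ≡ 17 mod 40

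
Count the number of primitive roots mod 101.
There are φ(101-1) = φ(100) = 40 primitive roots modulo 101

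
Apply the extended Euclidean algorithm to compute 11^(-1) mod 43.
Extended GCD: 11(4) + 43(-1) = 1. So 11^(-1) ≡ 4 (mod 43). Verify: 11 × 4 = 44 ≡ 1 (mod 43)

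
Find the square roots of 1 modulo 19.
The square roots of 1 mod 19 are 1 and 18. Verify: 1² = 1 ≡ 1 (mod 19)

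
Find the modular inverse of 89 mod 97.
Since 97 is prime, by Fermat 89^(-1) ≡ 89^{95} ≡ 12 mod 97. Verify: 89 × 12 = 1068 ≡ 1 mod 97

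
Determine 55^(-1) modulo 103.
Since 103 is prime, by Fermat 55^(-1) ≡ 55^{101} ≡ 15 mod 103. Verify: 55 × 15 = 825 ≡ 1 mod 103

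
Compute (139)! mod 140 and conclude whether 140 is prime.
(139)! mod 140 = 0. Since 0 ≢ -1 mod 140, 140 is not prime.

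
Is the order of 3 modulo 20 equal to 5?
Powers of 3 mod 20: 3^1≡3, 3^2≡9, 3^3≡7, 3^4≡1. Already 3^4≡1, so the order is 4 < 5. No, the actual order is 4.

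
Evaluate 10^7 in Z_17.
By repeated squaring mod 17: 10^{1}≡10, 10^{2}≡15, 10^{4}≡4. Then 10^{7} = 10^{4+2+1} ≡ 4 × 15 × 10 ≡ 5 mod 17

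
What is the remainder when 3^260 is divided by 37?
Using Fermat: 3^{36} ≡ 1 (mod 37). 260 ≡ 8 (mod 36). So 3^{260} ≡ 3^{8} ≡ 12 (mod 37)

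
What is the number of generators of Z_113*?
Number of primitive roots mod 113 = φ(p-1) = φ(112) = 48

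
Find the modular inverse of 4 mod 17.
Since 17 is prime, by Fermat 4^(-1) ≡ 4^{15} ≡ 13 mod 17. Verify: 4 × 13 = 52 ≡ 1 mod 17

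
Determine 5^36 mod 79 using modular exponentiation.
By repeated squaring (mod 79): 5^{1}≡5, 5^{2}≡25, 5^{4}≡72, 5^{8}≡49, 5^{16}≡31, 5^{32}≡13. Then 5^{36} = 5^{32+4} ≡ 13 × 72 ≡ 67 (mod 79)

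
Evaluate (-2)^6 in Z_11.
By repeated squaring mod 11: (-2)^{1}≡9, (-2)^{2}≡4, (-2)^{4}≡5. Then (-2)^{6} = (-2)^{4+2} ≡ 5 × 4 ≡ 9 mod 11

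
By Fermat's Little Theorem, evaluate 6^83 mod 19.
By Fermat: 6^{18} ≡ 1 (mod 19). 83 = 4×18 + 11. So 6^{83} ≡ 6^{11} ≡ 17 (mod 19)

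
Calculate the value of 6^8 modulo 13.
By repeated squaring mod 13: 6^{1}≡6, 6^{2}≡10, 6^{4}≡9, 6^{8}≡3. So 6^{8} ≡ 3 mod 13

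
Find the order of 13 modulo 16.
Powers of 13 mod 16: 13^1≡13, 13^2≡9, 13^3≡5, 13^4≡1. Order = 4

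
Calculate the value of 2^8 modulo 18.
By repeated squaring mod 18: 2^{1}≡2, 2^{2}≡4, 2^{4}≡16, 2^{8}≡4. So 2^{8} ≡ 4 mod 18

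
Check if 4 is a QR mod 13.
By Euler's criterion: 4^{6} ≡ 1 (mod 13). Since this equals 1, 4 is a QR.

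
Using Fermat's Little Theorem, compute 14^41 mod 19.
By Fermat: 14^{18} ≡ 1 (mod 19). 41 = 2×18 + 5. So 14^{41} ≡ 14^{5} ≡ 10 (mod 19)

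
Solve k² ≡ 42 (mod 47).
The square roots of 42 mod 47 are 18 and 29. Verify: 18² = 324 ≡ 42 (mod 47)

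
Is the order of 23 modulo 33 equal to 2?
Powers of 23 mod 33: 23^1≡23, 23^2≡1. First k with 23^k≡1 is k=2. Yes, ord_33(23) = 2.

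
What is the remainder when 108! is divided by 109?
By Wilson's theorem, (108)! ≡ -1 ≡ 108 (mod 109)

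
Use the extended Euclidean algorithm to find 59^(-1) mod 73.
Extended GCD: 59(26) + 73(-21) = 1. So 59^(-1) ≡ 26 mod 73. Verify: 59 × 26 = 1534 ≡ 1 mod 73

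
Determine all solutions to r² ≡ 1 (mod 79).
The square roots of 1 mod 79 are 1 and 78. Verify: 1² = 1 ≡ 1 (mod 79)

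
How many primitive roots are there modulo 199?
A prime p has φ(p-1) primitive roots; here φ(198) = 60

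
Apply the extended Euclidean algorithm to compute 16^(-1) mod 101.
Extended GCD: 16(19) + 101(-3) = 1. So 16^(-1) ≡ 19 (mod 101). Verify: 16 × 19 = 304 ≡ 1 (mod 101)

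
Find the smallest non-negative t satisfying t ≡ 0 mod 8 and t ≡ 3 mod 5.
M = 8 × 5 = 40. M₁ = 5, y₁ ≡ 5 mod 8. M₂ = 8, y₂ ≡ 2 mod 5. t = 0×5×5 + 3×8×2 ≡ 8 mod 40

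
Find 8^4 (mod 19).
8^{4} = 4096 ≡ 11 (mod 19)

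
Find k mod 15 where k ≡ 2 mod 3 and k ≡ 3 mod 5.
M = 3 × 5 = 15. M₁ = 5, y₁ ≡ 2 mod 3. M₂ = 3, y₂ ≡ 2 mod 5. k = 2×5×2 + 3×3×2 ≡ 8 mod 15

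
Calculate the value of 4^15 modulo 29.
By repeated squaring mod 29: 4^{1}≡4, 4^{2}≡16, 4^{4}≡24, 4^{8}≡25. Then 4^{15} = 4^{8+4+2+1} ≡ 25 × 24 × 16 × 4 ≡ 4 mod 29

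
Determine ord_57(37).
Powers of 37 mod 57: 37^1≡37, 37^2≡1. So the order of 37 is 2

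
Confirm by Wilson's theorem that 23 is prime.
(22)! mod 23 = 22. Since this equals -1 (mod 23), Wilson confirms 23 is prime.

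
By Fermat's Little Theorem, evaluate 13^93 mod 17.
By Fermat: 13^{16} ≡ 1 mod 17. 93 = 5×16 + 13. So 13^{93} ≡ 13^{13} ≡ 13 mod 17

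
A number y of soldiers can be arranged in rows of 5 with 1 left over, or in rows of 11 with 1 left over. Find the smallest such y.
M = 5 × 11 = 55. M₁ = 11, y₁ ≡ 1 mod 5. M₂ = 5, y₂ ≡ 9 mod 11. y = 1×11×1 + 1×5×9 ≡ 1 mod 55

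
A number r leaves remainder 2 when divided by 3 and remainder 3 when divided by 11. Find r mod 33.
M = 3 × 11 = 33. M₁ = 11, y₁ ≡ 2 mod 3. M₂ = 3, y₂ ≡ 4 mod 11. r = 2×11×2 + 3×3×4 ≡ 14 mod 33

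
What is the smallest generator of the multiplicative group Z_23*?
g = 5. For each prime q|22: 5^{11}≡22, 5^{2}≡2, none ≡ 1, so ord_23(5) = 22 and 5 is a primitive root.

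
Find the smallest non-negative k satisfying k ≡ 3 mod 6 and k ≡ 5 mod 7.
M = 6 × 7 = 42. M₁ = 7, y₁ ≡ 1 mod 6. M₂ = 6, y₂ ≡ 6 mod 7. k = 3×7×1 + 5×6×6 ≡ 33 mod 42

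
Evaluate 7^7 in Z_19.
By repeated squaring mod 19: 7^{1}≡7, 7^{2}≡11, 7^{4}≡7. Then 7^{7} = 7^{4+2+1} ≡ 7 × 11 × 7 ≡ 7 mod 19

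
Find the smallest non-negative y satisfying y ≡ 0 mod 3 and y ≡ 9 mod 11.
M = 3 × 11 = 33. M₁ = 11, y₁ ≡ 2 mod 3. M₂ = 3, y₂ ≡ 4 mod 11. y = 0×11×2 + 9×3×4 ≡ 9 mod 33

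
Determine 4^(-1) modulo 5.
Since 5 is prime, by Fermat 4^(-1) ≡ 4^{3} ≡ 4 (mod 5). Verify: 4 × 4 = 16 ≡ 1 (mod 5)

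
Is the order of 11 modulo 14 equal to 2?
Powers of 11 mod 14: 11^1≡11, 11^2≡9, 11^3≡1. 11^2≡9≢1, so ord ≠ 2. No, the actual order is 3.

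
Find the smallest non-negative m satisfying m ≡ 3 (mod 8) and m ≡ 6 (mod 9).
M = 8 × 9 = 72. M₁ = 9, y₁ ≡ 1 (mod 8). M₂ = 8, y₂ ≡ 8 (mod 9). m = 3×9×1 + 6×8×8 ≡ 51 (mod 72)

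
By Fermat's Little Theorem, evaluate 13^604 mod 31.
By Fermat: 13^{30} ≡ 1 mod 31. 604 ≡ 4 mod 30. So 13^{604} ≡ 13^{4} ≡ 10 mod 31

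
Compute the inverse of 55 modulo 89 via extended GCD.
Extended GCD: 55(34) + 89(-21) = 1. So 55^(-1) ≡ 34 mod 89. Verify: 55 × 34 = 1870 ≡ 1 mod 89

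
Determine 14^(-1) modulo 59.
Since 59 is prime, by Fermat 14^(-1) ≡ 14^{57} ≡ 38 mod 59. Verify: 14 × 38 = 532 ≡ 1 mod 59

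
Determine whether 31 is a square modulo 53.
By Euler's criterion: 31^{26} ≡ 52 mod 53. Since this equals -1 (≡ 52), 31 is not a QR.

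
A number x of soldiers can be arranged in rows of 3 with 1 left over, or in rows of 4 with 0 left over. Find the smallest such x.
M = 3 × 4 = 12. M₁ = 4, y₁ ≡ 1 (mod 3). M₂ = 3, y₂ ≡ 3 (mod 4). x = 1×4×1 + 0×3×3 ≡ 4 (mod 12)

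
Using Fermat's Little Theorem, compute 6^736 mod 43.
By Fermat: 6^{42} ≡ 1 (mod 43). 736 ≡ 22 (mod 42). So 6^{736} ≡ 6^{22} ≡ 6 (mod 43)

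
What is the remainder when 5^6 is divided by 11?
By repeated squaring (mod 11): 5^{1}≡5, 5^{2}≡3, 5^{4}≡9. Then 5^{6} = 5^{4+2} ≡ 9 × 3 ≡ 5 (mod 11)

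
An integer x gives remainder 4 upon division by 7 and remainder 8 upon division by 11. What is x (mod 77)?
M = 7 × 11 = 77. M₁ = 11, y₁ ≡ 2 (mod 7). M₂ = 7, y₂ ≡ 8 (mod 11). x = 4×11×2 + 8×7×8 ≡ 74 (mod 77)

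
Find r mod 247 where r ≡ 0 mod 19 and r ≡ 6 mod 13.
M = 19 × 13 = 247. M₁ = 13, y₁ ≡ 3 mod 19. M₂ = 19, y₂ ≡ 11 mod 13. r = 0×13×3 + 6×19×11 ≡ 19 mod 247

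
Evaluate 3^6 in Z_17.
By repeated squaring (mod 17): 3^{1}≡3, 3^{2}≡9, 3^{4}≡13. Then 3^{6} = 3^{4+2} ≡ 13 × 9 ≡ 15 (mod 17)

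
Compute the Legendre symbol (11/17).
(11/17) = 11^{8} mod 17 = -1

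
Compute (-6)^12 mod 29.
By repeated squaring (mod 29): (-6)^{1}≡23, (-6)^{2}≡7, (-6)^{4}≡20, (-6)^{8}≡23. Then (-6)^{12} = (-6)^{8+4} ≡ 23 × 20 ≡ 25 (mod 29)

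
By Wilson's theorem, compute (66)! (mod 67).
By Wilson's theorem, (66)! ≡ -1 ≡ 66 (mod 67)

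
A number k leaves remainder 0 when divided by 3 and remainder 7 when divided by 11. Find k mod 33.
M = 3 × 11 = 33. M₁ = 11, y₁ ≡ 2 mod 3. M₂ = 3, y₂ ≡ 4 mod 11. k = 0×11×2 + 7×3×4 ≡ 18 mod 33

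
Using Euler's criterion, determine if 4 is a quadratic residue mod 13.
By Euler's criterion: 4^{6} ≡ 1 mod 13. Since this equals 1, 4 is a QR.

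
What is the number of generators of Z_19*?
Number of primitive roots mod 19 = φ(p-1) = φ(18) = 6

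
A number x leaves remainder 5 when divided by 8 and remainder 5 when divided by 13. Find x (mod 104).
M = 8 × 13 = 104. M₁ = 13, y₁ ≡ 5 (mod 8). M₂ = 8, y₂ ≡ 5 (mod 13). x = 5×13×5 + 5×8×5 ≡ 5 (mod 104)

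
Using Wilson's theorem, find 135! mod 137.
(136)! = (135)! × (136) ≡ -1 mod 137. So (135)! ≡ -1 × (136)^(-1) ≡ (-1)×(-1) = 1 mod 137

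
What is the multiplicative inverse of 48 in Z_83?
Since 83 is prime, by Fermat 48^(-1) ≡ 48^{81} ≡ 64 mod 83. Verify: 48 × 64 = 3072 ≡ 1 mod 83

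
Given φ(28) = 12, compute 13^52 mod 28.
By Euler: 13^{12} ≡ 1 mod 28 since gcd(13, 28) = 1. 52 = 4×12 + 4. So 13^{52} ≡ 13^{4} ≡ 1 mod 28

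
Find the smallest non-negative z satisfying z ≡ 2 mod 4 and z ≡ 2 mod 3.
M = 4 × 3 = 12. M₁ = 3, y₁ ≡ 3 mod 4. M₂ = 4, y₂ ≡ 1 mod 3. z = 2×3×3 + 2×4×1 ≡ 2 mod 12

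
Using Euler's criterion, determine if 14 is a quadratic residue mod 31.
By Euler's criterion: 14^{15} ≡ 1 mod 31. Since this equals 1, 14 is a QR.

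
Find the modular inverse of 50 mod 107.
Since 107 is prime, by Fermat 50^(-1) ≡ 50^{105} ≡ 15 (mod 107). Verify: 50 × 15 = 750 ≡ 1 (mod 107)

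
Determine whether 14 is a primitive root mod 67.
14^{11} ≡ 1 (mod 67) and 11 < 66, so ord_67(14) = 11 ≠ 66 and 14 is not a primitive root.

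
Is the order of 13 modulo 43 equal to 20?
Powers of 13 mod 43: 13^1≡13, 13^2≡40, 13^3≡4, 13^4≡9, 13^5≡31, 13^6≡16, 13^7≡36, 13^8≡38, 13^9≡21, 13^10≡15, 13^11≡23, 13^12≡41, 13^13≡17, 13^14≡6, 13^15≡35, 13^16≡25, 13^17≡24, 13^18≡11, 13^19≡14, 13^20≡10, 13^21≡1. 13^20≡10≢1, so ord ≠ 20. No, the actual order is 21.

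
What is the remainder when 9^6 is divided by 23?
By repeated squaring mod 23: 9^{1}≡9, 9^{2}≡12, 9^{4}≡6. Then 9^{6} = 9^{4+2} ≡ 6 × 12 ≡ 3 mod 23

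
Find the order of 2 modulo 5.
Powers of 2 mod 5: 2^1≡2, 2^2≡4, 2^3≡3, 2^4≡1. ord_5(2) = 4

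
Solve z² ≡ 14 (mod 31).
The square roots of 14 mod 31 are 18 and 13. Verify: 18² = 324 ≡ 14 (mod 31)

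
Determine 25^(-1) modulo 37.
Since 37 is prime, by Fermat 25^(-1) ≡ 25^{35} ≡ 3 mod 37. Verify: 25 × 3 = 75 ≡ 1 mod 37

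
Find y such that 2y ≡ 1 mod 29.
Since 29 is prime, by Fermat 2^(-1) ≡ 2^{27} ≡ 15 mod 29. Verify: 2 × 15 = 30 ≡ 1 mod 29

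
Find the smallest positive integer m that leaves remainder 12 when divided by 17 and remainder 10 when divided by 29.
M = 17 × 29 = 493. M₁ = 29, y₁ ≡ 10 (mod 17). M₂ = 17, y₂ ≡ 12 (mod 29). m = 12×29×10 + 10×17×12 ≡ 97 (mod 493)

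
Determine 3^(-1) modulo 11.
Since 11 is prime, by Fermat 3^(-1) ≡ 3^{9} ≡ 4 (mod 11). Verify: 3 × 4 = 12 ≡ 1 (mod 11)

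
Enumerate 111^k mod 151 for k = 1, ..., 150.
111^1, 111^2, ..., 111^{150} mod 151: [111, 90, 24, 97, 46, 123, 63, 47, 83, 2, 71, 29, 48, 43, 92, 95, 126, 94, 15, 4, 142, 58, 96, 86, 33, 39, 101, 37, 30, 8, 133, 116, 41, 21, 66, 78, 51, 74, 60, 16, 115, 81, 82, 42, 132, 5, 102, 148, 120, 32, 79, 11, 13, 84, 113, 10, 53, 145, 89, 64, 7, 22, 26, 17, 75, 20, 106, 139, 27, 128, 14, 44, 52, 34, 150, 40, 61, 127, 54, 105, 28, 88, 104, 68, 149, 80, 122, 103, 108, 59, 56, 25, 57, 136, 147, 9, 93, 55, 65, 118, 112, 50, 114, 121, 143, 18, 35, 110, 130, 85, 73, 100, 77, 91, 135, 36, 70, 69, 109, 19, 146, 49, 3, 31, 119, 72, 140, 138, 67, 38, 141, 98, 6, 62, 87, 144, 129, 125, 134, 76, 131, 45, 12, 124, 23, 137, 107, 99, 117, 1]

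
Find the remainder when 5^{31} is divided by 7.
By Fermat: 5^{6} ≡ 1 (mod 7). 31 = 5×6 + 1. So 5^{31} ≡ 5^{1} ≡ 5 (mod 7)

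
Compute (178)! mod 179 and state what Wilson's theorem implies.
(178)! mod 179 = 178. Since this equals -1 mod 179, Wilson confirms 179 is prime.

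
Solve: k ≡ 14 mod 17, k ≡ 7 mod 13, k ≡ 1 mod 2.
M = 17 × 13 × 2 = 442. M₁ = 26, y₁ ≡ 2 mod 17. M₂ = 34, y₂ ≡ 5 mod 13. M₃ = 221, y₃ ≡ 1 mod 2. k = 14×26×2 + 7×34×5 + 1×221×1 ≡ 371 mod 442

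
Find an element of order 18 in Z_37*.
3 has order 18 mod 37 since 3^{18} ≡ 1 mod 37 and no smaller power works.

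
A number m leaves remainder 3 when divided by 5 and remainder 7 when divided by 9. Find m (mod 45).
M = 5 × 9 = 45. M₁ = 9, y₁ ≡ 4 (mod 5). M₂ = 5, y₂ ≡ 2 (mod 9). m = 3×9×4 + 7×5×2 ≡ 43 (mod 45)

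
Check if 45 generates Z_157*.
45^{52} ≡ 1 (mod 157) and 52 < 156, so ord_157(45) = 52 ≠ 156 and 45 is not a primitive root.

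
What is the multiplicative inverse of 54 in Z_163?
Since 163 is prime, by Fermat 54^(-1) ≡ 54^{161} ≡ 160 mod 163. Verify: 54 × 160 = 8640 ≡ 1 mod 163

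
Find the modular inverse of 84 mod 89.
Since 89 is prime, by Fermat 84^(-1) ≡ 84^{87} ≡ 71 mod 89. Verify: 84 × 71 = 5964 ≡ 1 mod 89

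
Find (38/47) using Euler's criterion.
(38/47) = 38^{23} mod 47 = -1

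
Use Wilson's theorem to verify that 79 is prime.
(78)! mod 79 = 78. Since this equals -1 (mod 79), Wilson confirms 79 is prime.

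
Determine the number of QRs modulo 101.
The squaring map on Z_101* is 2-to-1, so there are (100)/2 = 50 QRs.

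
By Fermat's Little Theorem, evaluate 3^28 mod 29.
By Fermat's Little Theorem, 3^{28} ≡ 1 (mod 29) since 29 is prime and gcd(3, 29) = 1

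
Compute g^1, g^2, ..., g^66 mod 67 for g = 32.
32^1, 32^2, ..., 32^{66} mod 67: [32, 19, 5, 26, 28, 25, 63, 6, 58, 47, 30, 22, 34, 16, 43, 36, 13, 14, 46, 65, 3, 29, 57, 15, 11, 17, 8, 55, 18, 40, 7, 23, 66, 35, 48, 62, 41, 39, 42, 4, 61, 9, 20, 37, 45, 33, 51, 24, 31, 54, 53, 21, 2, 64, 38, 10, 52, 56, 50, 59, 12, 49, 27, 60, 44, 1]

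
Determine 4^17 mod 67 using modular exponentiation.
By repeated squaring mod 67: 4^{1}≡4, 4^{2}≡16, 4^{4}≡55, 4^{8}≡10, 4^{16}≡33. Then 4^{17} = 4^{16+1} ≡ 33 × 4 ≡ 65 mod 67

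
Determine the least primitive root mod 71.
g = 7. For each prime q|70: 7^{35}≡70, 7^{14}≡54, 7^{10}≡45, none ≡ 1, so ord_71(7) = 70 and 7 is a primitive root.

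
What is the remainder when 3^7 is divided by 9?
By repeated squaring (mod 9): 3^{1}≡3, 3^{2}≡0, 3^{4}≡0. Then 3^{7} = 3^{4+2+1} ≡ 0 × 0 × 3 ≡ 0 (mod 9)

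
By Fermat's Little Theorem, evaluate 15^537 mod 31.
By Fermat: 15^{30} ≡ 1 mod 31. 537 ≡ 27 mod 30. So 15^{537} ≡ 15^{27} ≡ 23 mod 31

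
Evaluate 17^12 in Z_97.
By repeated squaring (mod 97): 17^{1}≡17, 17^{2}≡95, 17^{4}≡4, 17^{8}≡16. Then 17^{12} = 17^{8+4} ≡ 16 × 4 ≡ 64 (mod 97)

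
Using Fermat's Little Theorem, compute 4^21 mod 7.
By Fermat: 4^{6} ≡ 1 mod 7. 21 = 3×6 + 3. So 4^{21} ≡ 4^{3} ≡ 1 mod 7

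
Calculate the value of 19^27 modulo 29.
By repeated squaring (mod 29): 19^{1}≡19, 19^{2}≡13, 19^{4}≡24, 19^{8}≡25, 19^{16}≡16. Then 19^{27} = 19^{16+8+2+1} ≡ 16 × 25 × 13 × 19 ≡ 26 (mod 29)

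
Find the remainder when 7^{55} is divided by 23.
By Fermat: 7^{22} ≡ 1 (mod 23). 55 = 2×22 + 11. So 7^{55} ≡ 7^{11} ≡ 22 (mod 23)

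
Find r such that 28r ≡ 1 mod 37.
Since 37 is prime, by Fermat 28^(-1) ≡ 28^{35} ≡ 4 mod 37. Verify: 28 × 4 = 112 ≡ 1 mod 37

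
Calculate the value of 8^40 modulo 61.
By repeated squaring mod 61: 8^{1}≡8, 8^{2}≡3, 8^{4}≡9, 8^{8}≡20, 8^{16}≡34, 8^{32}≡58. Then 8^{40} = 8^{32+8} ≡ 58 × 20 ≡ 1 mod 61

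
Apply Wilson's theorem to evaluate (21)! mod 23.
(22)! = (21)! × (22) ≡ -1 mod 23. So (21)! ≡ -1 × (22)^(-1) ≡ (-1)×(-1) = 1 mod 23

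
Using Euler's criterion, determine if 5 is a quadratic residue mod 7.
By Euler's criterion: 5^{3} ≡ 6 (mod 7). Since this equals -1 (≡ 6), 5 is not a QR.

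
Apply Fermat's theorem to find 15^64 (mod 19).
By Fermat: 15^{18} ≡ 1 (mod 19). 64 = 3×18 + 10. So 15^{64} ≡ 15^{10} ≡ 4 (mod 19)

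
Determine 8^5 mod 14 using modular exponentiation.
By repeated squaring (mod 14): 8^{1}≡8, 8^{2}≡8, 8^{4}≡8. Then 8^{5} = 8^{4+1} ≡ 8 × 8 ≡ 8 (mod 14)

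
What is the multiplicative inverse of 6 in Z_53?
Since 53 is prime, by Fermat 6^(-1) ≡ 6^{51} ≡ 9 (mod 53). Verify: 6 × 9 = 54 ≡ 1 (mod 53)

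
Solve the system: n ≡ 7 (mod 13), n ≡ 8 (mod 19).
M = 13 × 19 = 247. M₁ = 19, y₁ ≡ 11 (mod 13). M₂ = 13, y₂ ≡ 3 (mod 19). n = 7×19×11 + 8×13×3 ≡ 46 (mod 247)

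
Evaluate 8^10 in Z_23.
By repeated squaring (mod 23): 8^{1}≡8, 8^{2}≡18, 8^{4}≡2, 8^{8}≡4. Then 8^{10} = 8^{8+2} ≡ 4 × 18 ≡ 3 (mod 23)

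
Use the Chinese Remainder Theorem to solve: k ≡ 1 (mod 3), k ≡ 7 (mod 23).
M = 3 × 23 = 69. M₁ = 23, y₁ ≡ 2 (mod 3). M₂ = 3, y₂ ≡ 8 (mod 23). k = 1×23×2 + 7×3×8 ≡ 7 (mod 69)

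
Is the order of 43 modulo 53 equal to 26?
Powers of 43 mod 53: 43^1≡43, 43^2≡47, 43^3≡7, 43^4≡36, 43^5≡11, 43^6≡49, 43^7≡40, 43^8≡24, 43^9≡25, 43^10≡15, 43^11≡9, 43^12≡16, 43^13≡52, 43^14≡10, 43^15≡6, 43^16≡46, 43^17≡17, 43^18≡42, 43^19≡4, 43^20≡13, 43^21≡29, 43^22≡28, 43^23≡38, 43^24≡44, 43^25≡37, 43^26≡1. First k with 43^k≡1 is k=26. Yes, ord_53(43) = 26.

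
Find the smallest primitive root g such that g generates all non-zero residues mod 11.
g = 2. Powers: [2, 4, 8, 5, 10, 9, 7, 3, 6, 1] generates all 10 non-zero residues.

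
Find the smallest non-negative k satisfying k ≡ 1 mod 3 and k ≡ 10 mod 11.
M = 3 × 11 = 33. M₁ = 11, y₁ ≡ 2 mod 3. M₂ = 3, y₂ ≡ 4 mod 11. k = 1×11×2 + 10×3×4 ≡ 10 mod 33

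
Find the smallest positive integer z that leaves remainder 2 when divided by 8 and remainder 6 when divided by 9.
M = 8 × 9 = 72. M₁ = 9, y₁ ≡ 1 (mod 8). M₂ = 8, y₂ ≡ 8 (mod 9). z = 2×9×1 + 6×8×8 ≡ 42 (mod 72)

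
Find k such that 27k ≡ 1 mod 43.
Since 43 is prime, by Fermat 27^(-1) ≡ 27^{41} ≡ 8 mod 43. Verify: 27 × 8 = 216 ≡ 1 mod 43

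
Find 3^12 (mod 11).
Using Fermat: 3^{10} ≡ 1 (mod 11). 12 ≡ 2 (mod 10). So 3^{12} ≡ 3^{2} ≡ 9 (mod 11)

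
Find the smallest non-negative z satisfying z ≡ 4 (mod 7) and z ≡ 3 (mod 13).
M = 7 × 13 = 91. M₁ = 13, y₁ ≡ 6 (mod 7). M₂ = 7, y₂ ≡ 2 (mod 13). z = 4×13×6 + 3×7×2 ≡ 81 (mod 91)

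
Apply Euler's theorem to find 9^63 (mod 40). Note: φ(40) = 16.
By Euler: 9^{16} ≡ 1 (mod 40) since gcd(9, 40) = 1. 63 = 3×16 + 15. So 9^{63} ≡ 9^{15} ≡ 9 (mod 40)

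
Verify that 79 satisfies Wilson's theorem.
(78)! mod 79 = 78. Since this equals -1 mod 79, Wilson confirms 79 is prime.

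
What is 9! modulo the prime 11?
(10)! = (9)! × (10) ≡ -1 mod 11. So (9)! ≡ -1 × (10)^(-1) ≡ (-1)×(-1) = 1 mod 11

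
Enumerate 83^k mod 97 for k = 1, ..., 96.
83^1, 83^2, ..., 83^{96} mod 97: [83, 2, 69, 4, 41, 8, 82, 16, 67, 32, 37, 64, 74, 31, 51, 62, 5, 27, 10, 54, 20, 11, 40, 22, 80, 44, 63, 88, 29, 79, 58, 61, 19, 25, 38, 50, 76, 3, 55, 6, 13, 12, 26, 24, 52, 48, 7, 96, 14, 95, 28, 93, 56, 89, 15, 81, 30, 65, 60, 33, 23, 66, 46, 35, 92, 70, 87, 43, 77, 86, 57, 75, 17, 53, 34, 9, 68, 18, 39, 36, 78, 72, 59, 47, 21, 94, 42, 91, 84, 85, 71, 73, 45, 49, 90, 1]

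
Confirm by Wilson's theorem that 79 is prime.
(78)! mod 79 = 78. Since this equals -1 (mod 79), Wilson confirms 79 is prime.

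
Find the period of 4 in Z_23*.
Powers of 4 mod 23: 4^1≡4, 4^2≡16, 4^3≡18, 4^4≡3, 4^5≡12, 4^6≡2, 4^7≡8, 4^8≡9, 4^9≡13, 4^10≡6, 4^11≡1. ord_23(4) = 11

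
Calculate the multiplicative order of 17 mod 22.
Powers of 17 mod 22: 17^1≡17, 17^2≡3, 17^3≡7, 17^4≡9, 17^5≡21, 17^6≡5, 17^7≡19, 17^8≡15, 17^9≡13, 17^10≡1. So the order of 17 is 10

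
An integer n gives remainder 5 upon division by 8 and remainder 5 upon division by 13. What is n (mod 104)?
M = 8 × 13 = 104. M₁ = 13, y₁ ≡ 5 (mod 8). M₂ = 8, y₂ ≡ 5 (mod 13). n = 5×13×5 + 5×8×5 ≡ 5 (mod 104)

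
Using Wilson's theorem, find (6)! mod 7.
By Wilson's theorem, (6)! ≡ -1 ≡ 6 mod 7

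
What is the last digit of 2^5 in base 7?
By repeated squaring (mod 7): 2^{1}≡2, 2^{2}≡4, 2^{4}≡2. Then 2^{5} = 2^{4+1} ≡ 2 × 2 ≡ 4 (mod 7)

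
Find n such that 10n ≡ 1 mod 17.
Since 17 is prime, by Fermat 10^(-1) ≡ 10^{15} ≡ 12 mod 17. Verify: 10 × 12 = 120 ≡ 1 mod 17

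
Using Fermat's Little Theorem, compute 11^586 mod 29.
By Fermat: 11^{28} ≡ 1 (mod 29). 586 ≡ 26 (mod 28). So 11^{586} ≡ 11^{26} ≡ 6 (mod 29)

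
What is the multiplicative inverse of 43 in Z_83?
Since 83 is prime, by Fermat 43^(-1) ≡ 43^{81} ≡ 56 (mod 83). Verify: 43 × 56 = 2408 ≡ 1 (mod 83)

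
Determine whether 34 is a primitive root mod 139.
34^{23} ≡ 1 (mod 139) and 23 < 138, so ord_139(34) = 23 ≠ 138 and 34 is not a primitive root.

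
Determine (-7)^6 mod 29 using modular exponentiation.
By repeated squaring mod 29: (-7)^{1}≡22, (-7)^{2}≡20, (-7)^{4}≡23. Then (-7)^{6} = (-7)^{4+2} ≡ 23 × 20 ≡ 25 mod 29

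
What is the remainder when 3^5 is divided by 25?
By repeated squaring mod 25: 3^{1}≡3, 3^{2}≡9, 3^{4}≡6. Then 3^{5} = 3^{4+1} ≡ 6 × 3 ≡ 18 mod 25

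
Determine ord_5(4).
Powers of 4 mod 5: 4^1≡4, 4^2≡1. ord_5(4) = 2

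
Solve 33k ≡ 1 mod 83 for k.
Since 83 is prime, by Fermat 33^(-1) ≡ 33^{81} ≡ 78 mod 83. Verify: 33 × 78 = 2574 ≡ 1 mod 83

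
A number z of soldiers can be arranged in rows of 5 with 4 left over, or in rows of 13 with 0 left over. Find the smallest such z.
M = 5 × 13 = 65. M₁ = 13, y₁ ≡ 2 (mod 5). M₂ = 5, y₂ ≡ 8 (mod 13). z = 4×13×2 + 0×5×8 ≡ 39 (mod 65)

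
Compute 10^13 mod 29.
By repeated squaring mod 29: 10^{1}≡10, 10^{2}≡13, 10^{4}≡24, 10^{8}≡25. Then 10^{13} = 10^{8+4+1} ≡ 25 × 24 × 10 ≡ 26 mod 29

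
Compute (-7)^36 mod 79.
By repeated squaring (mod 79): (-7)^{1}≡72, (-7)^{2}≡49, (-7)^{4}≡31, (-7)^{8}≡13, (-7)^{16}≡11, (-7)^{32}≡42. Then (-7)^{36} = (-7)^{32+4} ≡ 42 × 31 ≡ 38 (mod 79)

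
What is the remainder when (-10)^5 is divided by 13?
By repeated squaring (mod 13): (-10)^{1}≡3, (-10)^{2}≡9, (-10)^{4}≡3. Then (-10)^{5} = (-10)^{4+1} ≡ 3 × 3 ≡ 9 (mod 13)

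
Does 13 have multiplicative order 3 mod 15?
Powers of 13 mod 15: 13^1≡13, 13^2≡4, 13^3≡7, 13^4≡1. 13^3≡7≢1, so ord ≠ 3. No, the actual order is 4.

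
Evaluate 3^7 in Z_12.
By repeated squaring (mod 12): 3^{1}≡3, 3^{2}≡9, 3^{4}≡9. Then 3^{7} = 3^{4+2+1} ≡ 9 × 9 × 3 ≡ 3 (mod 12)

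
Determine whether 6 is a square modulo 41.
By Euler's criterion: 6^{20} ≡ 40 (mod 41). Since this equals -1 (≡ 40), 6 is not a QR.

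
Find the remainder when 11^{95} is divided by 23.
By Fermat: 11^{22} ≡ 1 mod 23. 95 = 4×22 + 7. So 11^{95} ≡ 11^{7} ≡ 7 mod 23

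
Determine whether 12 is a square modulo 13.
By Euler's criterion: 12^{6} ≡ 1 (mod 13). Since this equals 1, 12 is a QR.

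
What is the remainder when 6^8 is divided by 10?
By repeated squaring (mod 10): 6^{1}≡6, 6^{2}≡6, 6^{4}≡6, 6^{8}≡6. So 6^{8} ≡ 6 (mod 10)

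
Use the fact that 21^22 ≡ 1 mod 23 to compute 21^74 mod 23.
By Fermat: 21^{22} ≡ 1 mod 23. 74 = 3×22 + 8. So 21^{74} ≡ 21^{8} ≡ 3 mod 23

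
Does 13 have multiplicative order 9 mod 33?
Powers of 13 mod 33: 13^1≡13, 13^2≡4, 13^3≡19, 13^4≡16, 13^5≡10, 13^6≡31, 13^7≡7, 13^8≡25, 13^9≡28, 13^10≡1. 13^9≡28≢1, so ord ≠ 9. No, the actual order is 10.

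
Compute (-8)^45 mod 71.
By repeated squaring (mod 71): (-8)^{1}≡63, (-8)^{2}≡64, (-8)^{4}≡49, (-8)^{8}≡58, (-8)^{16}≡27, (-8)^{32}≡19. Then (-8)^{45} = (-8)^{32+8+4+1} ≡ 19 × 58 × 49 × 63 ≡ 51 (mod 71)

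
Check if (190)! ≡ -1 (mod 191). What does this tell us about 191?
(190)! mod 191 = 190. Since this equals -1 (mod 191), Wilson confirms 191 is prime.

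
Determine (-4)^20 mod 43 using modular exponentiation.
By repeated squaring mod 43: (-4)^{1}≡39, (-4)^{2}≡16, (-4)^{4}≡41, (-4)^{8}≡4, (-4)^{16}≡16. Then (-4)^{20} = (-4)^{16+4} ≡ 16 × 41 ≡ 11 mod 43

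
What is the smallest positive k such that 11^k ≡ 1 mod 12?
Powers of 11 mod 12: 11^1≡11, 11^2≡1. ord_12(11) = 2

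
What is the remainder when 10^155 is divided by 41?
Using Fermat: 10^{40} ≡ 1 mod 41. 155 ≡ 35 mod 40. So 10^{155} ≡ 10^{35} ≡ 1 mod 41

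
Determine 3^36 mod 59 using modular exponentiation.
By repeated squaring mod 59: 3^{1}≡3, 3^{2}≡9, 3^{4}≡22, 3^{8}≡12, 3^{16}≡26, 3^{32}≡27. Then 3^{36} = 3^{32+4} ≡ 27 × 22 ≡ 4 mod 59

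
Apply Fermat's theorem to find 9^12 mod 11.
By Fermat: 9^{10} ≡ 1 mod 11. So 9^{12} = 9^{10} · 9^{2} ≡ 9^{2} ≡ 4 mod 11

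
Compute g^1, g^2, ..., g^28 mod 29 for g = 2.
2^1, 2^2, ..., 2^{28} mod 29: [2, 4, 8, 16, 3, 6, 12, 24, 19, 9, 18, 7, 14, 28, 27, 25, 21, 13, 26, 23, 17, 5, 10, 20, 11, 22, 15, 1]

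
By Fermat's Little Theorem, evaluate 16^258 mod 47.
By Fermat: 16^{46} ≡ 1 (mod 47). 258 ≡ 28 (mod 46). So 16^{258} ≡ 16^{28} ≡ 6 (mod 47)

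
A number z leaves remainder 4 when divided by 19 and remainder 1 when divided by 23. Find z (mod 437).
M = 19 × 23 = 437. M₁ = 23, y₁ ≡ 5 (mod 19). M₂ = 19, y₂ ≡ 17 (mod 23). z = 4×23×5 + 1×19×17 ≡ 346 (mod 437)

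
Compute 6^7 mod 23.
By repeated squaring (mod 23): 6^{1}≡6, 6^{2}≡13, 6^{4}≡8. Then 6^{7} = 6^{4+2+1} ≡ 8 × 13 × 6 ≡ 3 (mod 23)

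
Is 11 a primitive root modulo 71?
ord_71(11) divides 70. For each prime q|70: 11^{35}≡70, 11^{14}≡54, 11^{10}≡32, none ≡ 1. So 11 has order 70 and is a primitive root mod 71.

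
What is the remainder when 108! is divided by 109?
By Wilson's theorem, (108)! ≡ -1 ≡ 108 mod 109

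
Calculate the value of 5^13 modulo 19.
By repeated squaring mod 19: 5^{1}≡5, 5^{2}≡6, 5^{4}≡17, 5^{8}≡4. Then 5^{13} = 5^{8+4+1} ≡ 4 × 17 × 5 ≡ 17 mod 19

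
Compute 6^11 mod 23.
By repeated squaring mod 23: 6^{1}≡6, 6^{2}≡13, 6^{4}≡8, 6^{8}≡18. Then 6^{11} = 6^{8+2+1} ≡ 18 × 13 × 6 ≡ 1 mod 23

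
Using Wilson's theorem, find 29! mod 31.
(30)! = (29)! × (30) ≡ -1 mod 31. So (29)! ≡ -1 × (30)^(-1) ≡ (-1)×(-1) = 1 mod 31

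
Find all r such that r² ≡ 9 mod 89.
The square roots of 9 mod 89 are 86 and 3. Verify: 86² = 7396 ≡ 9 mod 89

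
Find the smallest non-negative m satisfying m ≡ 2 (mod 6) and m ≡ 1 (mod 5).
M = 6 × 5 = 30. M₁ = 5, y₁ ≡ 5 (mod 6). M₂ = 6, y₂ ≡ 1 (mod 5). m = 2×5×5 + 1×6×1 ≡ 26 (mod 30)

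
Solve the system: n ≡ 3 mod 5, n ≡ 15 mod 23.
M = 5 × 23 = 115. M₁ = 23, y₁ ≡ 2 mod 5. M₂ = 5, y₂ ≡ 14 mod 23. n = 3×23×2 + 15×5×14 ≡ 38 mod 115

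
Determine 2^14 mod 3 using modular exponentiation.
Using Fermat: 2^{2} ≡ 1 mod 3. 14 ≡ 0 mod 2. So 2^{14} ≡ 2^{0} ≡ 1 mod 3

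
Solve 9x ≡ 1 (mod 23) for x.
Since 23 is prime, by Fermat 9^(-1) ≡ 9^{21} ≡ 18 (mod 23). Verify: 9 × 18 = 162 ≡ 1 (mod 23)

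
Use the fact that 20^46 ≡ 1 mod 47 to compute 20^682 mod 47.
By Fermat: 20^{46} ≡ 1 mod 47. 682 ≡ 38 mod 46. So 20^{682} ≡ 20^{38} ≡ 16 mod 47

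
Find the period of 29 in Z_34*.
Powers of 29 mod 34: 29^1≡29, 29^2≡25, 29^3≡11, 29^4≡13, 29^5≡3, 29^6≡19, 29^7≡7, 29^8≡33, 29^9≡5, 29^10≡9, 29^11≡23, 29^12≡21, 29^13≡31, 29^14≡15, 29^15≡27, 29^16≡1. ord_34(29) = 16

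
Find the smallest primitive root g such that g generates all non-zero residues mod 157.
g = 5. For each prime q|156: 5^{78}≡156, 5^{52}≡12, 5^{12}≡130, none ≡ 1, so ord_157(5) = 156 and 5 is a primitive root.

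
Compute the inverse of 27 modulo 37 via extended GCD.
Extended GCD: 27(11) + 37(-8) = 1. So 27^(-1) ≡ 11 (mod 37). Verify: 27 × 11 = 297 ≡ 1 (mod 37)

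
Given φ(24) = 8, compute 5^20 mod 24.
By Euler: 5^{8} ≡ 1 (mod 24) since gcd(5, 24) = 1. 20 = 2×8 + 4. So 5^{20} ≡ 5^{4} ≡ 1 (mod 24)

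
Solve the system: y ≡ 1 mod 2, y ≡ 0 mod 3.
M = 2 × 3 = 6. M₁ = 3, y₁ ≡ 1 mod 2. M₂ = 2, y₂ ≡ 2 mod 3. y = 1×3×1 + 0×2×2 ≡ 3 mod 6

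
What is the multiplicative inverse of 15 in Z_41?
Since 41 is prime, by Fermat 15^(-1) ≡ 15^{39} ≡ 11 (mod 41). Verify: 15 × 11 = 165 ≡ 1 (mod 41)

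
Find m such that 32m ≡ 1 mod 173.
Since 173 is prime, by Fermat 32^(-1) ≡ 32^{171} ≡ 146 mod 173. Verify: 32 × 146 = 4672 ≡ 1 mod 173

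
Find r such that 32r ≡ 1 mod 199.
Since 199 is prime, by Fermat 32^(-1) ≡ 32^{197} ≡ 56 mod 199. Verify: 32 × 56 = 1792 ≡ 1 mod 199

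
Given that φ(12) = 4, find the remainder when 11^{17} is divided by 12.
By Euler: 11^{4} ≡ 1 mod 12 since gcd(11, 12) = 1. 17 = 4×4 + 1. So 11^{17} ≡ 11^{1} ≡ 11 mod 12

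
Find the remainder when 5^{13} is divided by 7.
By Fermat: 5^{6} ≡ 1 mod 7. 13 = 2×6 + 1. So 5^{13} ≡ 5^{1} ≡ 5 mod 7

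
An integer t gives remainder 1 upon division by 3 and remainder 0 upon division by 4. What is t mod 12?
M = 3 × 4 = 12. M₁ = 4, y₁ ≡ 1 mod 3. M₂ = 3, y₂ ≡ 3 mod 4. t = 1×4×1 + 0×3×3 ≡ 4 mod 12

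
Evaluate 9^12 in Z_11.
Using Fermat: 9^{10} ≡ 1 (mod 11). 12 ≡ 2 (mod 10). So 9^{12} ≡ 9^{2} ≡ 4 (mod 11)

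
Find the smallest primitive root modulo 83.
g = 2. Powers: [2, 4, 8, 16, 32, 64, 45, 7, ...] generates all 82 non-zero residues.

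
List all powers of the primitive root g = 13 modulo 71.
13^1, 13^2, ..., 13^{70} mod 71: [13, 27, 67, 19, 34, 16, 66, 6, 7, 20, 47, 43, 62, 25, 41, 36, 42, 49, 69, 45, 17, 8, 33, 3, 39, 10, 59, 57, 31, 48, 56, 18, 21, 60, 70, 58, 44, 4, 52, 37, 55, 5, 65, 64, 51, 24, 28, 9, 46, 30, 35, 29, 22, 2, 26, 54, 63, 38, 68, 32, 61, 12, 14, 40, 23, 15, 53, 50, 11, 1]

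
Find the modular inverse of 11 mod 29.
Since 29 is prime, by Fermat 11^(-1) ≡ 11^{27} ≡ 8 (mod 29). Verify: 11 × 8 = 88 ≡ 1 (mod 29)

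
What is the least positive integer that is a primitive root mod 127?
g = 3. Powers: [3, 9, 27, 81, 116, 94, 28, 84, 125, 121, ...] generates all 126 non-zero residues.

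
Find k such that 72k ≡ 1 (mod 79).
Since 79 is prime, by Fermat 72^(-1) ≡ 72^{77} ≡ 45 (mod 79). Verify: 72 × 45 = 3240 ≡ 1 (mod 79)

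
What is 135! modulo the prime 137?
(136)! = (135)! × (136) ≡ -1 mod 137. So (135)! ≡ -1 × (136)^(-1) ≡ (-1)×(-1) = 1 mod 137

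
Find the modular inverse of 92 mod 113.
Since 113 is prime, by Fermat 92^(-1) ≡ 92^{111} ≡ 43 mod 113. Verify: 92 × 43 = 3956 ≡ 1 mod 113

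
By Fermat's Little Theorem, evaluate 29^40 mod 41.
By Fermat's Little Theorem, 29^{40} ≡ 1 (mod 41) since 41 is prime and gcd(29, 41) = 1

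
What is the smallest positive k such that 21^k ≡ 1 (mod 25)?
Powers of 21 mod 25: 21^1≡21, 21^2≡16, 21^3≡11, 21^4≡6, 21^5≡1. ord_25(21) = 5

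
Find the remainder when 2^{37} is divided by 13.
By Fermat: 2^{12} ≡ 1 (mod 13). 37 = 3×12 + 1. So 2^{37} ≡ 2^{1} ≡ 2 (mod 13)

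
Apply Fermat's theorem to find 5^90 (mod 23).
By Fermat: 5^{22} ≡ 1 (mod 23). 90 = 4×22 + 2. So 5^{90} ≡ 5^{2} ≡ 2 (mod 23)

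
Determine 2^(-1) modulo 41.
Since 41 is prime, by Fermat 2^(-1) ≡ 2^{39} ≡ 21 mod 41. Verify: 2 × 21 = 42 ≡ 1 mod 41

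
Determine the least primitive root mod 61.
g = 2. For each prime q|60: 2^{30}≡60, 2^{20}≡47, 2^{12}≡9, none ≡ 1, so ord_61(2) = 60 and 2 is a primitive root.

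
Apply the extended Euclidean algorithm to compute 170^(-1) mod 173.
Extended GCD: 170(-58) + 173(57) = 1. So 170^(-1) ≡ -58 ≡ 115 mod 173. Verify: 170 × 115 = 19550 ≡ 1 mod 173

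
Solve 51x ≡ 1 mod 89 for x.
Since 89 is prime, by Fermat 51^(-1) ≡ 51^{87} ≡ 7 mod 89. Verify: 51 × 7 = 357 ≡ 1 mod 89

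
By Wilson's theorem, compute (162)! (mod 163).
By Wilson's theorem, (162)! ≡ -1 ≡ 162 (mod 163)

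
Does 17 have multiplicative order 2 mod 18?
Powers of 17 mod 18: 17^1≡17, 17^2≡1. First k with 17^k≡1 is k=2. Yes, ord_18(17) = 2.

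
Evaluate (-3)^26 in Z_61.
By repeated squaring (mod 61): (-3)^{1}≡58, (-3)^{2}≡9, (-3)^{4}≡20, (-3)^{8}≡34, (-3)^{16}≡58. Then (-3)^{26} = (-3)^{16+8+2} ≡ 58 × 34 × 9 ≡ 58 (mod 61)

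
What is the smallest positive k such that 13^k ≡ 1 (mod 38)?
Powers of 13 mod 38: 13^1≡13, 13^2≡17, 13^3≡31, 13^4≡23, 13^5≡33, 13^6≡11, 13^7≡29, 13^8≡35, 13^9≡37, 13^10≡25, 13^11≡21, 13^12≡7, 13^13≡15, 13^14≡5, 13^15≡27, 13^16≡9, 13^17≡3, 13^18≡1. So the order of 13 is 18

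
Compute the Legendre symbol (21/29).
(21/29) = 21^{14} mod 29 = -1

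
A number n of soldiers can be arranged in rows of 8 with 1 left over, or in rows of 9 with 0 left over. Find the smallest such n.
M = 8 × 9 = 72. M₁ = 9, y₁ ≡ 1 (mod 8). M₂ = 8, y₂ ≡ 8 (mod 9). n = 1×9×1 + 0×8×8 ≡ 9 (mod 72)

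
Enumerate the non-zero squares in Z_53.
Squares in Z_53*: {1, 4, 6, 7, 9, 10, 11, 13, 15, 16, 17, 24, 25, 28, 29, 36, 37, 38, 40, 42, 43, 44, 46, 47, 49, 52}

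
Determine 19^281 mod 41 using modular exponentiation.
Using Fermat: 19^{40} ≡ 1 mod 41. 281 ≡ 1 mod 40. So 19^{281} ≡ 19^{1} ≡ 19 mod 41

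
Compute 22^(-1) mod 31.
Since 31 is prime, by Fermat 22^(-1) ≡ 22^{29} ≡ 24 mod 31. Verify: 22 × 24 = 528 ≡ 1 mod 31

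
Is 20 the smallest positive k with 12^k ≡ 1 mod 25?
Powers of 12 mod 25: 12^1≡12, 12^2≡19, 12^3≡3, 12^4≡11, 12^5≡7, 12^6≡9, 12^7≡8, 12^8≡21, 12^9≡2, 12^10≡24, 12^11≡13, 12^12≡6, 12^13≡22, 12^14≡14, 12^15≡18, 12^16≡16, 12^17≡17, 12^18≡4, 12^19≡23, 12^20≡1. First k with 12^k≡1 is k=20. Yes, ord_25(12) = 20.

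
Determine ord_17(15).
Powers of 15 mod 17: 15^1≡15, 15^2≡4, 15^3≡9, 15^4≡16, 15^5≡2, 15^6≡13, 15^7≡8, 15^8≡1. Order = 8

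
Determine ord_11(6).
Powers of 6 mod 11: 6^1≡6, 6^2≡3, 6^3≡7, 6^4≡9, 6^5≡10, 6^6≡5, 6^7≡8, 6^8≡4, 6^9≡2, 6^10≡1. Order = 10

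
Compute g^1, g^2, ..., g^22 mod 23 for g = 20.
20^1, 20^2, ..., 20^{22} mod 23: [20, 9, 19, 12, 10, 16, 21, 6, 5, 8, 22, 3, 14, 4, 11, 13, 7, 2, 17, 18, 15, 1]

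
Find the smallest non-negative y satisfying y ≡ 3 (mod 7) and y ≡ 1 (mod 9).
M = 7 × 9 = 63. M₁ = 9, y₁ ≡ 4 (mod 7). M₂ = 7, y₂ ≡ 4 (mod 9). y = 3×9×4 + 1×7×4 ≡ 10 (mod 63)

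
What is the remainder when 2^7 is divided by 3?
Using Fermat: 2^{2} ≡ 1 mod 3. 7 ≡ 1 mod 2. So 2^{7} ≡ 2^{1} ≡ 2 mod 3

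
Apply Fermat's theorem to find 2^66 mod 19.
By Fermat: 2^{18} ≡ 1 mod 19. 66 = 3×18 + 12. So 2^{66} ≡ 2^{12} ≡ 11 mod 19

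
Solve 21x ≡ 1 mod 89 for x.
Since 89 is prime, by Fermat 21^(-1) ≡ 21^{87} ≡ 17 mod 89. Verify: 21 × 17 = 357 ≡ 1 mod 89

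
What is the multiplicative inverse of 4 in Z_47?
Since 47 is prime, by Fermat 4^(-1) ≡ 4^{45} ≡ 12 mod 47. Verify: 4 × 12 = 48 ≡ 1 mod 47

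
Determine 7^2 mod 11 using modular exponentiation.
7^{2} = 49 ≡ 5 (mod 11)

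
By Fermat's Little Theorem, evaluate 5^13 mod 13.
By Fermat: 5^{12} ≡ 1 (mod 13). So 5^{13} = 5^{12} · 5^{1} ≡ 5^{1} ≡ 5 (mod 13)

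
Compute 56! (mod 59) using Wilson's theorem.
(58)! = (56)! × (57) × (58) ≡ -1 (mod 59). So (56)! ≡ -1 × [(58)(57)]^(-1) ≡ 29 (mod 59)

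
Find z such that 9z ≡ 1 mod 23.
Since 23 is prime, by Fermat 9^(-1) ≡ 9^{21} ≡ 18 mod 23. Verify: 9 × 18 = 162 ≡ 1 mod 23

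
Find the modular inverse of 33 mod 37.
Since 37 is prime, by Fermat 33^(-1) ≡ 33^{35} ≡ 9 (mod 37). Verify: 33 × 9 = 297 ≡ 1 (mod 37)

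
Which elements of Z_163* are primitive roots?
There are φ(162) = 54 primitive roots mod 163: {2, 3, 7, 11, 12, 18, 19, 20, 29, 32, 42, 44, 45, 50, 52, 63, 66, 67, 68, 70, 72, 73, 75, 76, 79, 80, 82, 89, 92, 94, 101, 103, 106, 107, 108, 109, 112, 114, 116, 117, 120, 122, 124, 128, 129, 130, 137, 139, 147, 148, 149, 153, 154, 159}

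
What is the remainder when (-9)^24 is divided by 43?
By repeated squaring mod 43: (-9)^{1}≡34, (-9)^{2}≡38, (-9)^{4}≡25, (-9)^{8}≡23, (-9)^{16}≡13. Then (-9)^{24} = (-9)^{16+8} ≡ 13 × 23 ≡ 41 mod 43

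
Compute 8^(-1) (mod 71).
Since 71 is prime, by Fermat 8^(-1) ≡ 8^{69} ≡ 9 (mod 71). Verify: 8 × 9 = 72 ≡ 1 (mod 71)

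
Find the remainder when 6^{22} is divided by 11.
By Fermat: 6^{10} ≡ 1 mod 11. 22 = 2×10 + 2. So 6^{22} ≡ 6^{2} ≡ 3 mod 11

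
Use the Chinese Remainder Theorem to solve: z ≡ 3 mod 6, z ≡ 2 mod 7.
M = 6 × 7 = 42. M₁ = 7, y₁ ≡ 1 mod 6. M₂ = 6, y₂ ≡ 6 mod 7. z = 3×7×1 + 2×6×6 ≡ 9 mod 42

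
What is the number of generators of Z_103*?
A prime p has φ(p-1) primitive roots; here φ(102) = 32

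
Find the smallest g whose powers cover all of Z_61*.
g = 2. Powers: [2, 4, 8, 16, 32, 3, 6, 12, ...] generates all 60 non-zero residues.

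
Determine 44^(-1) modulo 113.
Since 113 is prime, by Fermat 44^(-1) ≡ 44^{111} ≡ 18 mod 113. Verify: 44 × 18 = 792 ≡ 1 mod 113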